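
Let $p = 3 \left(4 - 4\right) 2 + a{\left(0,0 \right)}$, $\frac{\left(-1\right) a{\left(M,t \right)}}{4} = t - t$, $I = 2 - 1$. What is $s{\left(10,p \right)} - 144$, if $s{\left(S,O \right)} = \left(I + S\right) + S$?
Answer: $-123$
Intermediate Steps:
$I = 1$ ($I = 2 - 1 = 1$)
$a{\left(M,t \right)} = 0$ ($a{\left(M,t \right)} = - 4 \left(t - t\right) = \left(-4\right) 0 = 0$)
$p = 0$ ($p = 3 \left(4 - 4\right) 2 + 0 = 3 \cdot 0 \cdot 2 + 0 = 3 \cdot 0 + 0 = 0 + 0 = 0$)
$s{\left(S,O \right)} = 1 + 2 S$ ($s{\left(S,O \right)} = \left(1 + S\right) + S = 1 + 2 S$)
$s{\left(10,p \right)} - 144 = \left(1 + 2 \cdot 10\right) - 144 = \left(1 + 20\right) - 144 = 21 - 144 = -123$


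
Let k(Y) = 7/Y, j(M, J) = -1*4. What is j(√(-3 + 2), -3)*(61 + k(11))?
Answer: -2712/11 ≈ -246.55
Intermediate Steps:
j(M, J) = -4
j(√(-3 + 2), -3)*(61 + k(11)) = -4*(61 + 7/11) = -4*678/11 = -2712/11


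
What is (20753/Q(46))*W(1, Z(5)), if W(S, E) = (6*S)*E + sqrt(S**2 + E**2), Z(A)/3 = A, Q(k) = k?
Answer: 933885/23 + 20753*sqrt(226)/46 ≈ 47386.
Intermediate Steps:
Z(A) = 3*A
W(S, E) = sqrt(E**2 + S**2) + 6*E*S (W(S, E) = 6*E*S + sqrt(E**2 + S**2) = sqrt(E**2 + S**2) + 6*E*S)
(20753/Q(46))*W(1, Z(5)) = (20753/46)*(sqrt((3*5)**2 + 1**2) + 6*(3*5)*1) = (20753*(1/46))*(sqrt(15**2 + 1) + 6*15*1) = 20753*(sqrt(225 + 1) + 90)/46 = 20753*(sqrt(226) + 90)/46 = 20753*(90 + sqrt(226))/46 = 933885/23 + 20753*sqrt(226)/46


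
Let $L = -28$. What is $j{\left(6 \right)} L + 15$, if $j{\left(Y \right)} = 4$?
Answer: $-97$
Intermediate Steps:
$j{\left(6 \right)} L + 15 = 4 \left(-28\right) + 15 = -112 + 15 = -97$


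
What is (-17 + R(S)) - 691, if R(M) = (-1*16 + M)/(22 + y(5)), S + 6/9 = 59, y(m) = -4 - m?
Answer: -27485/39 ≈ -704.74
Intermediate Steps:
S = 175/3 (S = -⅔ + 59 = 175/3 ≈ 58.333)
R(M) = -16/13 + M/13 (R(M) = (-1*16 + M)/(22 + (-4 - 1*5)) = (-16 + M)/(22 + (-4 - 5)) = (-16 + M)/(22 - 9) = (-16 + M)/13 = (-16 + M)*(1/13) = -16/13 + M/13)
(-17 + R(S)) - 691 = (-17 + (-16/13 + (1/13)*(175/3))) - 691 = (-17 + (-16/13 + 175/39)) - 691 = (-17 + 127/39) - 691 = -536/39 - 691 = -27485/39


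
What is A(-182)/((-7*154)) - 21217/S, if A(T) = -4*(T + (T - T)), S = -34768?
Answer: -174227/2677136 ≈ -0.065080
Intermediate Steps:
A(T) = -4*T (A(T) = -4*(T + 0) = -4*T)
A(-182)/((-7*154)) - 21217/S = (-4*(-182))/((-7*154)) - 21217/(-34768) = 728/(-1078) - 21217*(-1/34768) = 728*(-1/1078) + 21217/34768 = -52/77 + 21217/34768 = -174227/2677136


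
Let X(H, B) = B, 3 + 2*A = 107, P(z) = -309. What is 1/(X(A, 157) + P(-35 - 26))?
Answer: -1/152 ≈ -0.0065789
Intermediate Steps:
A = 52 (A = -3/2 + (½)*107 = -3/2 + 107/2 = 52)
1/(X(A, 157) + P(-35 - 26)) = 1/(157 - 309) = 1/(-152) = -1/152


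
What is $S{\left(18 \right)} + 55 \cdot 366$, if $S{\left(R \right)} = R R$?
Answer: $20454$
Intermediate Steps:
$S{\left(R \right)} = R^{2}$
$S{\left(18 \right)} + 55 \cdot 366 = 18^{2} + 55 \cdot 366 = 324 + 20130 = 20454$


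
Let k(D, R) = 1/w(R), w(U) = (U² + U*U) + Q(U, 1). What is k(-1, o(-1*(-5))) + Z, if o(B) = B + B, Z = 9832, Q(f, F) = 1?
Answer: 1976233/201 ≈ 9832.0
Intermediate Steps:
w(U) = 1 + 2*U² (w(U) = (U² + U*U) + 1 = (U² + U²) + 1 = 2*U² + 1 = 1 + 2*U²)
o(B) = 2*B
k(D, R) = 1/(1 + 2*R²)
k(-1, o(-1*(-5))) + Z = 1/(1 + 2*(2*(-1*(-5)))²) + 9832 = 1/(1 + 2*(2*5)²) + 9832 = 1/(1 + 2*10²) + 9832 = 1/(1 + 2*100) + 9832 = 1/(1 + 200) + 9832 = 1/201 + 9832 = 1976233/201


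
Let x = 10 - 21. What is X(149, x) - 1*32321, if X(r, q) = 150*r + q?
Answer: -9982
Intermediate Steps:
x = -11
X(r, q) = q + 150*r
X(149, x) - 1*32321 = (-11 + 150*149) - 1*32321 = (-11 + 22350) - 32321 = 22339 - 32321 = -9982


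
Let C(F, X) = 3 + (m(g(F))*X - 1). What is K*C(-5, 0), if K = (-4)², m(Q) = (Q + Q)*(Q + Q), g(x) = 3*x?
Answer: 32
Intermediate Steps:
m(Q) = 4*Q² (m(Q) = (2*Q)*(2*Q) = 4*Q²)
C(F, X) = 2 + 36*X*F² (C(F, X) = 3 + ((4*(3*F)²)*X - 1) = 3 + ((4*(9*F²))*X - 1) = 3 + ((36*F²)*X - 1) = 3 + (36*X*F² - 1) = 3 + (-1 + 36*X*F²) = 2 + 36*X*F²)
K = 16
K*C(-5, 0) = 16*(2 + 36*0*(-5)²) = 16*(2 + 36*0*25) = 16*(2 + 0) = 16*2 = 32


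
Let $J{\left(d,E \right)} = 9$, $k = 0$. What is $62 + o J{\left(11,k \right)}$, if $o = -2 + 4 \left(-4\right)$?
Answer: $-100$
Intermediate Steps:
$o = -18$ ($o = -2 - 16 = -18$)
$62 + o J{\left(11,k \right)} = 62 - 162 = -100$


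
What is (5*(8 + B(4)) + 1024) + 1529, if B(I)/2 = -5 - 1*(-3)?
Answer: 2573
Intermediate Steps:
B(I) = -4 (B(I) = 2*(-5 - 1*(-3)) = 2*(-5 + 3) = 2*(-2) = -4)
(5*(8 + B(4)) + 1024) + 1529 = (5*(8 - 4) + 1024) + 1529 = (5*4 + 1024) + 1529 = (20 + 1024) + 1529 = 1044 + 1529 = 2573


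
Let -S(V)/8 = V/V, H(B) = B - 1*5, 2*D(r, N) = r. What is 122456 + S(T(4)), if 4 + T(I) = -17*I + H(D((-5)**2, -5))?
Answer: 122448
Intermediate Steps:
D(r, N) = r/2
H(B) = -5 + B (H(B) = B - 5 = -5 + B)
T(I) = 7/2 - 17*I (T(I) = -4 + (-17*I + (-5 + (1/2)*(-5)**2)) = -4 + (-17*I + (-5 + (1/2)*25)) = -4 + (-17*I + (-5 + 25/2)) = -4 + (-17*I + 15/2) = -4 + (15/2 - 17*I) = 7/2 - 17*I)
S(V) = -8 (S(V) = -8*V/V = -8*1 = -8)
122456 + S(T(4)) = 122456 - 8 = 122448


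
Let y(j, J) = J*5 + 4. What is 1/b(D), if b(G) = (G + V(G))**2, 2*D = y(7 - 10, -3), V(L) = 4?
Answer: 4/9 ≈ 0.44444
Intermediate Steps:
y(j, J) = 4 + 5*J (y(j, J) = 5*J + 4 = 4 + 5*J)
D = -11/2 (D = (4 + 5*(-3))/2 = (4 - 15)/2 = (1/2)*(-11) = -11/2 ≈ -5.5000)
b(G) = (4 + G)**2 (b(G) = (G + 4)**2 = (4 + G)**2)
1/b(D) = 1/((4 - 11/2)**2) = 1/((-3/2)**2) = 1/(9/4) = 4/9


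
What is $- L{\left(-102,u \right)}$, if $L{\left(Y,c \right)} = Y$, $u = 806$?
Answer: $102$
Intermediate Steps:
$- L{\left(-102,u \right)} = \left(-1\right) \left(-102\right) = 102$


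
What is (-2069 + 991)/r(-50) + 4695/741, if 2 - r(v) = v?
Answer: -547/38 ≈ -14.395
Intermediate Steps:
r(v) = 2 - v
(-2069 + 991)/r(-50) + 4695/741 = (-2069 + 991)/(2 - 1*(-50)) + 4695/741 = -1078/(2 + 50) + 4695*(1/741) = -1078/52 + 1565/247 = -1078*1/52 + 1565/247 = -539/26 + 1565/247 = -547/38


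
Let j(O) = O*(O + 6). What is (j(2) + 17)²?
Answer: 1089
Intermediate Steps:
j(O) = O*(6 + O)
(j(2) + 17)² = (2*(6 + 2) + 17)² = (2*8 + 17)² = (16 + 17)² = 33² = 1089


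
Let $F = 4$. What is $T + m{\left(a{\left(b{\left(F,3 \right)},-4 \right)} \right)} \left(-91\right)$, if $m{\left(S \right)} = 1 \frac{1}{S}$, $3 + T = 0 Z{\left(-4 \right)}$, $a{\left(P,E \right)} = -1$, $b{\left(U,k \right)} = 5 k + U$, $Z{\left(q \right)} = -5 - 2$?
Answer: $88$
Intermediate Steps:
$Z{\left(q \right)} = -7$
$b{\left(U,k \right)} = U + 5 k$
$T = -3$ ($T = -3 + 0 \left(-7\right) = -3 + 0 = -3$)
$m{\left(S \right)} = \frac{1}{S}$
$T + m{\left(a{\left(b{\left(F,3 \right)},-4 \right)} \right)} \left(-91\right) = -3 + \frac{1}{-1} \left(-91\right) = -3 - -91 = -3 + 91 = 88$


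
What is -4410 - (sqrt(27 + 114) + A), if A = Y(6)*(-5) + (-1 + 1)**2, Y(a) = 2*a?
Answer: -4350 - sqrt(141) ≈ -4361.9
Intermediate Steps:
A = -60 (A = (2*6)*(-5) + (-1 + 1)**2 = 12*(-5) + 0**2 = -60 + 0 = -60)
-4410 - (sqrt(27 + 114) + A) = -4410 - (sqrt(27 + 114) - 60) = -4410 - (sqrt(141) - 60) = -4410 - (-60 + sqrt(141)) = -4410 + (60 - sqrt(141)) = -4350 - sqrt(141)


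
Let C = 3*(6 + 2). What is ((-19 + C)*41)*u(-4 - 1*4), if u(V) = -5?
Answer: -1025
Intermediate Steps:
C = 24 (C = 3*8 = 24)
((-19 + C)*41)*u(-4 - 1*4) = ((-19 + 24)*41)*(-5) = (5*41)*(-5) = 205*(-5) = -1025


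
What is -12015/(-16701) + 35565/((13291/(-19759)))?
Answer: -3912038193990/73990997 ≈ -52872.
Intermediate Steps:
-12015/(-16701) + 35565/((13291/(-19759))) = -12015*(-1/16701) + 35565/((13291*(-1/19759))) = 4005/5567 + 35565/(-13291/19759) = 4005/5567 + 35565*(-19759/13291) = 4005/5567 - 702728835/13291 = -3912038193990/73990997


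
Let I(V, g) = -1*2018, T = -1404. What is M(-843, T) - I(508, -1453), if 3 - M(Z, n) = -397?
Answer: 2418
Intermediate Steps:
M(Z, n) = 400 (M(Z, n) = 3 - 1*(-397) = 3 + 397 = 400)
I(V, g) = -2018
M(-843, T) - I(508, -1453) = 400 - 1*(-2018) = 400 + 2018 = 2418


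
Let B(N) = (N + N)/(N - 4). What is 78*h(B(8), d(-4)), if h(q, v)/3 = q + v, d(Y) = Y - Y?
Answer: 936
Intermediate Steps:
d(Y) = 0
B(N) = 2*N/(-4 + N) (B(N) = (2*N)/(-4 + N) = 2*N/(-4 + N))
h(q, v) = 3*q + 3*v (h(q, v) = 3*(q + v) = 3*q + 3*v)
78*h(B(8), d(-4)) = 78*(3*(2*8/(-4 + 8)) + 3*0) = 78*(3*(2*8/4) + 0) = 78*(3*(2*8*(1/4)) + 0) = 78*(3*4 + 0) = 78*(12 + 0) = 78*12 = 936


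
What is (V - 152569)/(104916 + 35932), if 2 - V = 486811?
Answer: -319689/70424 ≈ -4.5395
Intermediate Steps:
V = -486809 (V = 2 - 1*486811 = 2 - 486811 = -486809)
(V - 152569)/(104916 + 35932) = (-486809 - 152569)/(104916 + 35932) = -639378/140848 = -639378*1/140848 = -319689/70424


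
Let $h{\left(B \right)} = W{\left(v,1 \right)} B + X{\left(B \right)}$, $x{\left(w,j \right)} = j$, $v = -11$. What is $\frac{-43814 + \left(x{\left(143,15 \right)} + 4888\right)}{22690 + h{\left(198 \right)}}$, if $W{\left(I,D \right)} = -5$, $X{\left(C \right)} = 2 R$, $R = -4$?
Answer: $- \frac{38911}{21692} \approx -1.7938$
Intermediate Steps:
$X{\left(C \right)} = -8$ ($X{\left(C \right)} = 2 \left(-4\right) = -8$)
$h{\left(B \right)} = -8 - 5 B$ ($h{\left(B \right)} = - 5 B - 8 = -8 - 5 B$)
$\frac{-43814 + \left(x{\left(143,15 \right)} + 4888\right)}{22690 + h{\left(198 \right)}} = \frac{-43814 + \left(15 + 4888\right)}{22690 - 998} = \frac{-43814 + 4903}{22690 - 998} = - \frac{38911}{22690 - 998} = - \frac{38911}{21692}$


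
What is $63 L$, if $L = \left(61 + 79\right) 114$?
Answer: $1005480$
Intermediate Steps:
$L = 15960$ ($L = 140 \cdot 114 = 15960$)
$63 L = 63 \cdot 15960 = 1005480$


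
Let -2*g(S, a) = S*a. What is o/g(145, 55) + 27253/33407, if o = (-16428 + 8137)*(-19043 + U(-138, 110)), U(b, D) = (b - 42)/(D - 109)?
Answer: -968041563657/24220075 ≈ -39969.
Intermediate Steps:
g(S, a) = -S*a/2
U(b, D) = (-42 + b)/(-109 + D)
o = 159377893 (o = (-16428 + 8137)*(-19043 + (-42 - 138)/(-109 + 110)) = -8291*(-19043 - 180/1) = -8291*(-19043 + 1*(-180)) = -8291*(-19043 - 180) = -8291*(-19223) = 159377893)
o/g(145, 55) + 27253/33407 = 159377893/((-1/2*145*55)) + 27253/33407 = 159377893/(-7975/2) + 27253*(1/33407) = 159377893*(-2/7975) + 27253/33407 = -318755786/7975 + 27253/33407 = -968041563657/24220075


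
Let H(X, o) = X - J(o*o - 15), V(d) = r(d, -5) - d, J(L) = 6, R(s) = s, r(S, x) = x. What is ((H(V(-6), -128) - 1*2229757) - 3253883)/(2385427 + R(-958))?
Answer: -5483645/2384469 ≈ -2.2997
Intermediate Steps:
V(d) = -5 - d
H(X, o) = -6 + X (H(X, o) = X - 1*6 = X - 6 = -6 + X)
((H(V(-6), -128) - 1*2229757) - 3253883)/(2385427 + R(-958)) = (((-6 + (-5 - 1*(-6))) - 1*2229757) - 3253883)/(2385427 - 958) = (((-6 + (-5 + 6)) - 2229757) - 3253883)/2384469 = (((-6 + 1) - 2229757) - 3253883)*(1/2384469) = ((-5 - 2229757) - 3253883)*(1/2384469) = (-2229762 - 3253883)*(1/2384469) = -5483645*1/2384469 = -5483645/2384469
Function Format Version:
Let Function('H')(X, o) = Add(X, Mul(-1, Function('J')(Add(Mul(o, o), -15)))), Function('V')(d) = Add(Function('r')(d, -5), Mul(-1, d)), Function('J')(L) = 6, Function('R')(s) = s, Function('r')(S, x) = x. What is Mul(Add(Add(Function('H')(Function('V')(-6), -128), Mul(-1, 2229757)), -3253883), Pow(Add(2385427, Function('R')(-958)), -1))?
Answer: Rational(-5483645, 2384469) ≈ -2.2997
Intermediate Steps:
Function('V')(d) = Add(-5, Mul(-1, d))
Function('H')(X, o) = Add(-6, X) (Function('H')(X, o) = Add(X, Mul(-1, 6)) = Add(X, -6) = Add(-6, X))
Mul(Add(Add(Function('H')(Function('V')(-6), -128), Mul(-1, 2229757)), -3253883), Pow(Add(2385427, Function('R')(-958)), -1)) = Mul(Add(Add(Add(-6, Add(-5, Mul(-1, -6))), Mul(-1, 2229757)), -3253883), Pow(Add(2385427, -958), -1)) = Mul(Add(Add(Add(-6, Add(-5, 6)), -2229757), -3253883), Pow(2384469, -1)) = Mul(Add(Add(Add(-6, 1), -2229757), -3253883), Rational(1, 2384469)) = Mul(Add(Add(-5, -2229757), -3253883), Rational(1, 2384469)) = Mul(Add(-2229762, -3253883), Rational(1, 2384469)) = Mul(-5483645, Rational(1, 2384469)) = Rational(-5483645, 2384469)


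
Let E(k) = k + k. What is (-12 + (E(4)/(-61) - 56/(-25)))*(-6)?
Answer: 90504/1525 ≈ 59.347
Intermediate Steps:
E(k) = 2*k
(-12 + (E(4)/(-61) - 56/(-25)))*(-6) = (-12 + ((2*4)/(-61) - 56/(-25)))*(-6) = (-12 + (8*(-1/61) - 56*(-1/25)))*(-6) = (-12 + (-8/61 + 56/25))*(-6) = (-12 + 3216/1525)*(-6) = -15084/1525*(-6) = 90504/1525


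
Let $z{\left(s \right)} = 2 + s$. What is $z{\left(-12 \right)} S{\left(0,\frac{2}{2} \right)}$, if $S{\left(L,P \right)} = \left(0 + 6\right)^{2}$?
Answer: $-360$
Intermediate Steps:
$S{\left(L,P \right)} = 36$ ($S{\left(L,P \right)} = 6^{2} = 36$)
$z{\left(-12 \right)} S{\left(0,\frac{2}{2} \right)} = \left(2 - 12\right) 36 = \left(-10\right) 36 = -360$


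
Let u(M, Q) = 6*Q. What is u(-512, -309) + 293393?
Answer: 291539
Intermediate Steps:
u(-512, -309) + 293393 = 6*(-309) + 293393 = -1854 + 293393 = 291539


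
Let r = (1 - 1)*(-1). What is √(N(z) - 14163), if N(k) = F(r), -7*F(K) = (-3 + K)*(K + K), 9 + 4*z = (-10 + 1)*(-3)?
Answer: I*√14163 ≈ 119.01*I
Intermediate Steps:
r = 0 (r = 0*(-1) = 0)
z = 9/2 (z = -9/4 + ((-10 + 1)*(-3))/4 = -9/4 + (-9*(-3))/4 = -9/4 + (¼)*27 = -9/4 + 27/4 = 9/2 ≈ 4.5000)
F(K) = -2*K*(-3 + K)/7 (F(K) = -(-3 + K)*(K + K)/7 = -(-3 + K)*2*K/7 = -2*K*(-3 + K)/7)
N(k) = 0 (N(k) = (2/7)*0*(3 - 1*0) = (2/7)*0*(3 + 0) = (2/7)*0*3 = 0)
√(N(z) - 14163) = √(0 - 14163) = √(-14163) = I*√14163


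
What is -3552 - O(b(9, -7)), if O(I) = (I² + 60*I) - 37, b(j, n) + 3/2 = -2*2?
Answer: -12861/4 ≈ -3215.3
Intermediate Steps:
b(j, n) = -11/2 (b(j, n) = -3/2 - 2*2 = -3/2 - 4 = -11/2)
O(I) = -37 + I² + 60*I
-3552 - O(b(9, -7)) = -3552 - (-37 + (-11/2)² + 60*(-11/2)) = -3552 - (-37 + 121/4 - 330) = -3552 - 1*(-1347/4) = -3552 + 1347/4 = -12861/4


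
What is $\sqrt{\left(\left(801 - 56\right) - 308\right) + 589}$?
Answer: $3 \sqrt{114} \approx 32.031$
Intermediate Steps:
$\sqrt{\left(\left(801 - 56\right) - 308\right) + 589} = \sqrt{\left(745 - 308\right) + 589} = \sqrt{437 + 589} = \sqrt{1026} = 3 \sqrt{114}$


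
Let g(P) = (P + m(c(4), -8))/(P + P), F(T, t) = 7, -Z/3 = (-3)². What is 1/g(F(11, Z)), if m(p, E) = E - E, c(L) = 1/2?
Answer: 2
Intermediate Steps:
Z = -27 (Z = -3*(-3)² = -3*9 = -27)
c(L) = ½
m(p, E) = 0
g(P) = ½ (g(P) = (P + 0)/(P + P) = P/((2*P)) = P*(1/(2*P)) = ½)
1/g(F(11, Z)) = 1/(½) = 2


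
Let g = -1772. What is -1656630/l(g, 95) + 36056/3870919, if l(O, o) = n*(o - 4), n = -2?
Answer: 246641811737/27096433 ≈ 9102.4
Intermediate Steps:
l(O, o) = 8 - 2*o (l(O, o) = -2*(o - 4) = -2*(-4 + o) = 8 - 2*o)
-1656630/l(g, 95) + 36056/3870919 = -1656630/(8 - 2*95) + 36056/3870919 = -1656630/(8 - 190) + 36056*(1/3870919) = -1656630/(-182) + 36056/3870919 = -1656630*(-1/182) + 36056/3870919 = 828315/91 + 36056/3870919 = 246641811737/27096433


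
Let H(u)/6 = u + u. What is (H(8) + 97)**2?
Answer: 37249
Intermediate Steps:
H(u) = 12*u (H(u) = 6*(u + u) = 6*(2*u) = 12*u)
(H(8) + 97)**2 = (12*8 + 97)**2 = (96 + 97)**2 = 193**2 = 37249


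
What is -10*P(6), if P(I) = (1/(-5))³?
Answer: 2/25 ≈ 0.080000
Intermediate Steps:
P(I) = -1/125 (P(I) = (-⅕)³ = -1/125)
-10*P(6) = -10*(-1/125) = 2/25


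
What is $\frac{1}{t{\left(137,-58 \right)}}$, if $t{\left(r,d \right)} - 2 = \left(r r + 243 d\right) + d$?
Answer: $\frac{1}{4619} \approx 0.0002165$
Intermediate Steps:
$t{\left(r,d \right)} = 2 + r^{2} + 244 d$ ($t{\left(r,d \right)} = 2 + \left(\left(r r + 243 d\right) + d\right) = 2 + \left(\left(r^{2} + 243 d\right) + d\right) = 2 + \left(r^{2} + 244 d\right) = 2 + r^{2} + 244 d$)
$\frac{1}{t{\left(137,-58 \right)}} = \frac{1}{2 + 137^{2} + 244 \left(-58\right)} = \frac{1}{2 + 18769 - 14152} = \frac{1}{4619}$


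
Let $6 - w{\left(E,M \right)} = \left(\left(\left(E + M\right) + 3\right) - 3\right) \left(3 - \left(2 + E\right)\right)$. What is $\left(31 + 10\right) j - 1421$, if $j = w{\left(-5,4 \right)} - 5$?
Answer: $-1134$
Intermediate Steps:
$w{\left(E,M \right)} = 6 - \left(1 - E\right) \left(E + M\right)$ ($w{\left(E,M \right)} = 6 - \left(\left(\left(E + M\right) + 3\right) - 3\right) \left(3 - \left(2 + E\right)\right) = 6 - \left(\left(3 + E + M\right) - 3\right) \left(1 - E\right) = 6 - \left(E + M\right) \left(1 - E\right) = 6 - \left(1 - E\right) \left(E + M\right)$)
$j = 7$ ($j = \left(6 + \left(-5\right)^{2} - -5 - 4 - 20\right) - 5 = \left(6 + 25 + 5 - 4 - 20\right) - 5 = 12 - 5 = 7$)
$\left(31 + 10\right) j - 1421 = \left(31 + 10\right) 7 - 1421 = 41 \cdot 7 - 1421 = 287 - 1421 = -1134$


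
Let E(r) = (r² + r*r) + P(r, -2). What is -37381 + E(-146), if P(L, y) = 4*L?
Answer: 4667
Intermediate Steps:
E(r) = 2*r² + 4*r (E(r) = (r² + r*r) + 4*r = (r² + r²) + 4*r = 2*r² + 4*r)
-37381 + E(-146) = -37381 + 2*(-146)*(2 - 146) = -37381 + 2*(-146)*(-144) = -37381 + 42048 = 4667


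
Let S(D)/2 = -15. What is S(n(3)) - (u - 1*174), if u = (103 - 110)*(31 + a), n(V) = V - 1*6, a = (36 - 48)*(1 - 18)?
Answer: 1789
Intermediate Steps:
a = 204 (a = -12*(-17) = 204)
n(V) = -6 + V (n(V) = V - 6 = -6 + V)
S(D) = -30 (S(D) = 2*(-15) = -30)
u = -1645 (u = (103 - 110)*(31 + 204) = -7*235 = -1645)
S(n(3)) - (u - 1*174) = -30 - (-1645 - 1*174) = -30 - (-1645 - 174) = -30 - 1*(-1819) = -30 + 1819 = 1789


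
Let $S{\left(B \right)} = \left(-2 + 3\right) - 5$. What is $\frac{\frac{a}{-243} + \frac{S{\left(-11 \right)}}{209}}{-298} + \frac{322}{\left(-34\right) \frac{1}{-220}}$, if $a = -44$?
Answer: $\frac{268032385556}{128643471} \approx 2083.5$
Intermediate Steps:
$S{\left(B \right)} = -4$ ($S{\left(B \right)} = 1 - 5 = -4$)
$\frac{\frac{a}{-243} + \frac{S{\left(-11 \right)}}{209}}{-298} + \frac{322}{\left(-34\right) \frac{1}{-220}} = \frac{- \frac{44}{-243} - \frac{4}{209}}{-298} + \frac{322}{\left(-34\right) \frac{1}{-220}} = \left(\left(-44\right) \left(- \frac{1}{243}\right) - \frac{4}{209}\right) \left(- \frac{1}{298}\right) + \frac{322}{\left(-34\right) \left(- \frac{1}{220}\right)} = \left(\frac{44}{243} - \frac{4}{209}\right) \left(- \frac{1}{298}\right) + \frac{322}{\frac{17}{110}} = \frac{8224}{50787} \left(- \frac{1}{298}\right) + 322 \cdot \frac{110}{17} = - \frac{4112}{7567263} + \frac{35420}{17} = \frac{268032385556}{128643471}$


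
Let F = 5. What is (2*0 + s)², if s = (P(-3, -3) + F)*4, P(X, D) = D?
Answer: 64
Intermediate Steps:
s = 8 (s = (-3 + 5)*4 = 2*4 = 8)
(2*0 + s)² = (2*0 + 8)² = (0 + 8)² = 8² = 64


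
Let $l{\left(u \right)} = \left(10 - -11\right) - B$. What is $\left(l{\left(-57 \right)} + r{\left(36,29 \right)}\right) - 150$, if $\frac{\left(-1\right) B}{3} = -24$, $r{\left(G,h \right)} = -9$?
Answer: $-210$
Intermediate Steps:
$B = 72$ ($B = \left(-3\right) \left(-24\right) = 72$)
$l{\left(u \right)} = -51$ ($l{\left(u \right)} = \left(10 - -11\right) - 72 = \left(10 + 11\right) - 72 = 21 - 72 = -51$)
$\left(l{\left(-57 \right)} + r{\left(36,29 \right)}\right) - 150 = \left(-51 - 9\right) - 150 = -60 - 150 = -210$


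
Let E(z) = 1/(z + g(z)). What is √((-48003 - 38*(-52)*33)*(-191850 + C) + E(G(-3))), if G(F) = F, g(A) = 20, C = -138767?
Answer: 2*I*√410977181287/17 ≈ 75421.0*I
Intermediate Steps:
E(z) = 1/(20 + z) (E(z) = 1/(z + 20) = 1/(20 + z))
√((-48003 - 38*(-52)*33)*(-191850 + C) + E(G(-3))) = √((-48003 - 38*(-52)*33)*(-191850 - 138767) + 1/(20 - 3)) = √((-48003 + 1976*33)*(-330617) + 1/17) = √((-48003 + 65208)*(-330617) + 1/17) = √(17205*(-330617) + 1/17) = √(-5688265485 + 1/17) = √(-96700513244/17) = 2*I*√410977181287/17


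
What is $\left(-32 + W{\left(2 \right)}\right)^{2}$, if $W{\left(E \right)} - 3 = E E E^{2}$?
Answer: $169$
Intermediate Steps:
$W{\left(E \right)} = 3 + E^{4}$ ($W{\left(E \right)} = 3 + E E E^{2} = 3 + E^{2} E^{2} = 3 + E^{4}$)
$\left(-32 + W{\left(2 \right)}\right)^{2} = \left(-32 + \left(3 + 2^{4}\right)\right)^{2} = \left(-32 + \left(3 + 16\right)\right)^{2} = \left(-32 + 19\right)^{2} = \left(-13\right)^{2} = 169$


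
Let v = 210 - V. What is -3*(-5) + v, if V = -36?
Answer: 261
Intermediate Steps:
v = 246 (v = 210 - 1*(-36) = 210 + 36 = 246)
-3*(-5) + v = -3*(-5) + 246 = 15 + 246 = 261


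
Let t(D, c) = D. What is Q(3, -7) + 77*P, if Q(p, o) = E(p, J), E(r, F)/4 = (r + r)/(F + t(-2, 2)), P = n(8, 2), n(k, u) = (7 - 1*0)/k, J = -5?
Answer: 3581/56 ≈ 63.946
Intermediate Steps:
n(k, u) = 7/k (n(k, u) = (7 + 0)/k = 7/k)
P = 7/8 ≈ 0.87500
E(r, F) = 8*r/(-2 + F) (E(r, F) = 4*((r + r)/(F - 2)) = 4*((2*r)/(-2 + F)) = 4*(2*r/(-2 + F)) = 8*r/(-2 + F))
Q(p, o) = -8*p/7 (Q(p, o) = 8*p/(-2 - 5) = 8*p/(-7) = 8*p*(-⅐) = -8*p/7)
Q(3, -7) + 77*P = -8/7*3 + 77*(7/8) = -24/7 + 539/8 = 3581/56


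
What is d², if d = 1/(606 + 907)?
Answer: 1/2289169 ≈ 4.3684e-7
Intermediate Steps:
d = 1/1513 ≈ 0.00066094
d² = (1/1513)² = 1/2289169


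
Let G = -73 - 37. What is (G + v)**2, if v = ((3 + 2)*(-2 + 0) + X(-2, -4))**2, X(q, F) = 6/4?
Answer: 22801/16 ≈ 1425.1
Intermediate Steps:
G = -110
X(q, F) = 3/2 (X(q, F) = 6*(1/4) = 3/2)
v = 289/4 (v = ((3 + 2)*(-2 + 0) + 3/2)**2 = (5*(-2) + 3/2)**2 = (-10 + 3/2)**2 = (-17/2)**2 = 289/4 ≈ 72.250)
(G + v)**2 = (-110 + 289/4)**2 = (-151/4)**2 = 22801/16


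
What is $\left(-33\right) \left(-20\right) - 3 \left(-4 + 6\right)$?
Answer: $654$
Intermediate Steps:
$\left(-33\right) \left(-20\right) - 3 \left(-4 + 6\right) = 660 - 6 = 654$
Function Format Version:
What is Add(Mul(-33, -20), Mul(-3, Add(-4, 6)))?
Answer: 654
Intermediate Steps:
Add(Mul(-33, -20), Mul(-3, Add(-4, 6))) = Add(660, Mul(-3, 2)) = Add(660, -6) = 654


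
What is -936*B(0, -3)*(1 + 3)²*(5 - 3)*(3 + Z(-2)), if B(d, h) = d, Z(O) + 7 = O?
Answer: 0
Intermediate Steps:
Z(O) = -7 + O
-936*B(0, -3)*(1 + 3)²*(5 - 3)*(3 + Z(-2)) = -936*0*(1 + 3)²*(5 - 3)*(3 + (-7 - 2)) = -936*0*4²*2*(3 - 9) = -936*0*16*2*(-6) = -0*(-12) = -936*0 = 0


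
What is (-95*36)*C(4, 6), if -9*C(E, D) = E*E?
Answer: 6080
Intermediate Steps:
C(E, D) = -E**2/9 (C(E, D) = -E*E/9 = -E**2/9)
(-95*36)*C(4, 6) = (-95*36)*(-1/9*4**2) = -(-380)*16 = -3420*(-16/9) = 6080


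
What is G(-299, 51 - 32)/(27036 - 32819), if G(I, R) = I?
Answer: 299/5783 ≈ 0.051703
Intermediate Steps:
G(-299, 51 - 32)/(27036 - 32819) = -299/(27036 - 32819) = -299/(-5783) = -299*(-1/5783) = 299/5783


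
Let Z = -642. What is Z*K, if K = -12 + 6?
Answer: 3852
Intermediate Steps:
K = -6
Z*K = -642*(-6) = 3852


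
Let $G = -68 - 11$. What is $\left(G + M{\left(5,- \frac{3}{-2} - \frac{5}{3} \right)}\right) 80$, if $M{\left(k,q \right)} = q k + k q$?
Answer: $- \frac{19360}{3} \approx -6453.3$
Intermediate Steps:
$G = -79$ ($G = -68 - 11 = -79$)
$M{\left(k,q \right)} = 2 k q$ ($M{\left(k,q \right)} = k q + k q = 2 k q$)
$\left(G + M{\left(5,- \frac{3}{-2} - \frac{5}{3} \right)}\right) 80 = \left(-79 + 2 \cdot 5 \left(- \frac{3}{-2} - \frac{5}{3}\right)\right) 80 = \left(-79 + 2 \cdot 5 \left(\left(-3\right) \left(- \frac{1}{2}\right) - \frac{5}{3}\right)\right) 80 = \left(-79 + 2 \cdot 5 \left(\frac{3}{2} - \frac{5}{3}\right)\right) 80 = \left(-79 + 2 \cdot 5 \left(- \frac{1}{6}\right)\right) 80 = \left(-79 - \frac{5}{3}\right) 80 = \left(- \frac{242}{3}\right) 80 = - \frac{19360}{3}$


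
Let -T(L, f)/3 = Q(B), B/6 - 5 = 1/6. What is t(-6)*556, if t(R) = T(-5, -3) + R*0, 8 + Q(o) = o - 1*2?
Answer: -35028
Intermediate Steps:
B = 31 (B = 30 + 6/6 = 30 + 6*(⅙) = 30 + 1 = 31)
Q(o) = -10 + o (Q(o) = -8 + (o - 1*2) = -8 + (o - 2) = -8 + (-2 + o) = -10 + o)
T(L, f) = -63 (T(L, f) = -3*(-10 + 31) = -3*21 = -63)
t(R) = -63 (t(R) = -63 + R*0 = -63 + 0 = -63)
t(-6)*556 = -63*556 = -35028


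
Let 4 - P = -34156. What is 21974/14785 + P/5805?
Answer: 126522934/17165385 ≈ 7.3708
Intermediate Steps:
P = 34160 (P = 4 - 1*(-34156) = 4 + 34156 = 34160)
21974/14785 + P/5805 = 21974/14785 + 34160/5805 = 21974*(1/14785) + 34160*(1/5805) = 21974/14785 + 6832/1161 = 126522934/17165385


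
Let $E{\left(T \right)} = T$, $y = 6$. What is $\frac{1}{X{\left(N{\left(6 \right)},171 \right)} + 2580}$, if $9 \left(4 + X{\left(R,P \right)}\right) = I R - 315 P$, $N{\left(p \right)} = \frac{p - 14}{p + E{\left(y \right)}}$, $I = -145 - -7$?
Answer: $- \frac{9}{30589} \approx -0.00029422$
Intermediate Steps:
$I = -138$ ($I = -145 + 7 = -138$)
$N{\left(p \right)} = \frac{-14 + p}{6 + p}$ ($N{\left(p \right)} = \frac{p - 14}{p + 6} = \frac{-14 + p}{6 + p}$)
$X{\left(R,P \right)} = -4 - 35 P - \frac{46 R}{3}$ ($X{\left(R,P \right)} = -4 + \frac{- 138 R - 315 P}{9} = -4 + \frac{- 315 P - 138 R}{9} = -4 - \left(35 P + \frac{46 R}{3}\right) = -4 - 35 P - \frac{46 R}{3}$)
$\frac{1}{X{\left(N{\left(6 \right)},171 \right)} + 2580} = \frac{1}{\left(-4 - 5985 - \frac{46 \frac{-14 + 6}{6 + 6}}{3}\right) + 2580} = \frac{1}{\left(-4 - 5985 - \frac{46 \cdot \frac{1}{12} \left(-8\right)}{3}\right) + 2580} = \frac{1}{\left(-4 - 5985 - - \frac{92}{9}\right) + 2580} = \frac{1}{\left(-4 - 5985 + \frac{92}{9}\right) + 2580} = \frac{1}{- \frac{53809}{9} + 2580} = \frac{1}{- \frac{30589}{9}} = - \frac{9}{30589}$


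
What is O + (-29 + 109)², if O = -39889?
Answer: -33489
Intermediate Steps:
O + (-29 + 109)² = -39889 + (-29 + 109)² = -39889 + 80² = -39889 + 6400 = -33489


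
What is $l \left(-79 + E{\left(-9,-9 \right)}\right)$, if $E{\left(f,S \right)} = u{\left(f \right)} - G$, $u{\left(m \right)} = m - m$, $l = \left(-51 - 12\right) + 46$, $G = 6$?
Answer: $1445$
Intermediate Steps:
$l = -17$ ($l = -63 + 46 = -17$)
$u{\left(m \right)} = 0$
$E{\left(f,S \right)} = -6$ ($E{\left(f,S \right)} = 0 - 6 = -6$)
$l \left(-79 + E{\left(-9,-9 \right)}\right) = - 17 \left(-79 - 6\right) = \left(-17\right) \left(-85\right) = 1445$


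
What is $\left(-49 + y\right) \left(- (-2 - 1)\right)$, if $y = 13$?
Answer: $-108$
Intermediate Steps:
$\left(-49 + y\right) \left(- (-2 - 1)\right) = \left(-49 + 13\right) \left(- (-2 - 1)\right) = - 36 \left(\left(-1\right) \left(-3\right)\right) = \left(-36\right) 3 = -108$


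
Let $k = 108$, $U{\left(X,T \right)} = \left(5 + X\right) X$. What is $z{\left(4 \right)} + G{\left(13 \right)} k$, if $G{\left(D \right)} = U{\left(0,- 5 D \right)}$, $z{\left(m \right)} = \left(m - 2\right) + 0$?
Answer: $2$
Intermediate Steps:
$U{\left(X,T \right)} = X \left(5 + X\right)$
$z{\left(m \right)} = -2 + m$ ($z{\left(m \right)} = \left(-2 + m\right) + 0 = -2 + m$)
$G{\left(D \right)} = 0$ ($G{\left(D \right)} = 0 \left(5 + 0\right) = 0 \cdot 5 = 0$)
$z{\left(4 \right)} + G{\left(13 \right)} k = \left(-2 + 4\right) + 0 \cdot 108 = 2 + 0 = 2$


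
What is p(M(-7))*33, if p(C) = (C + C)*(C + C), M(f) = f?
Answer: 6468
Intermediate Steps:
p(C) = 4*C**2 (p(C) = (2*C)*(2*C) = 4*C**2)
p(M(-7))*33 = (4*(-7)**2)*33 = (4*49)*33 = 196*33 = 6468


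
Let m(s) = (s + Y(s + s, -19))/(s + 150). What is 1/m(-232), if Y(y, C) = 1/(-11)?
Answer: 902/2553 ≈ 0.35331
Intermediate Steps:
Y(y, C) = -1/11
m(s) = (-1/11 + s)/(150 + s) (m(s) = (s - 1/11)/(s + 150) = (-1/11 + s)/(150 + s))
1/m(-232) = 1/((-1/11 - 232)/(150 - 232)) = 1/(-2553/11/(-82)) = 1/(-1/82*(-2553/11)) = 1/(2553/902) = 902/2553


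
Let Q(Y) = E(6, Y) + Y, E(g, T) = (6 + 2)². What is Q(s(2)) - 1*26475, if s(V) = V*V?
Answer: -26407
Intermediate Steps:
s(V) = V²
E(g, T) = 64 (E(g, T) = 8² = 64)
Q(Y) = 64 + Y
Q(s(2)) - 1*26475 = (64 + 2²) - 1*26475 = (64 + 4) - 26475 = 68 - 26475 = -26407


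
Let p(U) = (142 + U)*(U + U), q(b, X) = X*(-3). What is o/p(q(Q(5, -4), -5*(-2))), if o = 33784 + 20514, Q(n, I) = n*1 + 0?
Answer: -27149/3360 ≈ -8.0801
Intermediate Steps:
Q(n, I) = n (Q(n, I) = n + 0 = n)
q(b, X) = -3*X
p(U) = 2*U*(142 + U) (p(U) = (142 + U)*(2*U) = 2*U*(142 + U))
o = 54298
o/p(q(Q(5, -4), -5*(-2))) = 54298/((2*(-(-15)*(-2))*(142 - (-15)*(-2)))) = 54298/((2*(-3*10)*(142 - 3*10))) = 54298/((2*(-30)*(142 - 30))) = 54298/((2*(-30)*112)) = 54298/(-6720) = 54298*(-1/6720) = -27149/3360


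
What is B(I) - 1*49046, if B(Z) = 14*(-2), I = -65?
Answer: -49074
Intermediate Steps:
B(Z) = -28
B(I) - 1*49046 = -28 - 1*49046 = -28 - 49046 = -49074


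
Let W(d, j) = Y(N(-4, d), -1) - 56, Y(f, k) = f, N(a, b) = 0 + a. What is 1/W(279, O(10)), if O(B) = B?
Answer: -1/60 ≈ -0.016667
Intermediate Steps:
N(a, b) = a
W(d, j) = -60 (W(d, j) = -4 - 56 = -60)
1/W(279, O(10)) = 1/(-60) = -1/60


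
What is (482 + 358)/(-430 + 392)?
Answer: -420/19 ≈ -22.105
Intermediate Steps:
(482 + 358)/(-430 + 392) = 840/(-38) = -1/38*840 = -420/19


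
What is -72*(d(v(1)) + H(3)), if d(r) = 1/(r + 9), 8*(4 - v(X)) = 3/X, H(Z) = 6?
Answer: -44208/101 ≈ -437.70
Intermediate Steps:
v(X) = 4 - 3/(8*X)
d(r) = 1/(9 + r)
-72*(d(v(1)) + H(3)) = -72*(1/(9 + (4 - 3/8/1)) + 6) = -72*(1/(9 + (4 - 3/8*1)) + 6) = -72*(1/(9 + (4 - 3/8)) + 6) = -72*(1/(9 + 29/8) + 6) = -72*(1/(101/8) + 6) = -72*(8/101 + 6) = -72*614/101 = -44208/101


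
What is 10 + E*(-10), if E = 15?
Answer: -140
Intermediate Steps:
10 + E*(-10) = 10 + 15*(-10) = 10 - 150 = -140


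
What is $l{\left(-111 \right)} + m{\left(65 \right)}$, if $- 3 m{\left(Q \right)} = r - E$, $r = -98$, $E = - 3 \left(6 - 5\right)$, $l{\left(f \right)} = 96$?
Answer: $\frac{383}{3} \approx 127.67$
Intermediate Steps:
$E = -3$ ($E = \left(-3\right) 1 = -3$)
$m{\left(Q \right)} = \frac{95}{3}$ ($m{\left(Q \right)} = - \frac{-98 - -3}{3} = - \frac{-98 + 3}{3} = \left(- \frac{1}{3}\right) \left(-95\right) = \frac{95}{3}$)
$l{\left(-111 \right)} + m{\left(65 \right)} = 96 + \frac{95}{3} = \frac{383}{3}$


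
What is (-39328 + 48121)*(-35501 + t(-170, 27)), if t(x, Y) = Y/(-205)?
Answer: -63993097476/205 ≈ -3.1216e+8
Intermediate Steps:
t(x, Y) = -Y/205 (t(x, Y) = Y*(-1/205) = -Y/205)
(-39328 + 48121)*(-35501 + t(-170, 27)) = (-39328 + 48121)*(-35501 - 1/205*27) = 8793*(-35501 - 27/205) = 8793*(-7277732/205) = -63993097476/205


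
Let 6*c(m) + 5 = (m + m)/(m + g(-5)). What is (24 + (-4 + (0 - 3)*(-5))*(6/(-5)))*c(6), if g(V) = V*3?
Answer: -57/5 ≈ -11.400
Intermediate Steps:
g(V) = 3*V
c(m) = -⅚ + m/(3*(-15 + m)) (c(m) = -⅚ + ((m + m)/(m + 3*(-5)))/6 = -⅚ + ((2*m)/(m - 15))/6 = -⅚ + ((2*m)/(-15 + m))/6 = -⅚ + (2*m/(-15 + m))/6 = -⅚ + m/(3*(-15 + m)))
(24 + (-4 + (0 - 3)*(-5))*(6/(-5)))*c(6) = (24 + (-4 + (0 - 3)*(-5))*(6/(-5)))*((25 - 1*6)/(2*(-15 + 6))) = (24 + (-4 - 3*(-5))*(6*(-⅕)))*((½)*(25 - 6)/(-9)) = (24 + (-4 + 15)*(-6/5))*((½)*(-⅑)*19) = (24 + 11*(-6/5))*(-19/18) = (24 - 66/5)*(-19/18) = (54/5)*(-19/18) = -57/5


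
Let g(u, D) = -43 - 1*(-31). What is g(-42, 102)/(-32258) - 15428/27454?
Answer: -17762392/31628969 ≈ -0.56159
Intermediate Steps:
g(u, D) = -12 (g(u, D) = -43 + 31 = -12)
g(-42, 102)/(-32258) - 15428/27454 = -12/(-32258) - 15428/27454 = -12*(-1/32258) - 15428*1/27454 = 6/16129 - 1102/1961 = -17762392/31628969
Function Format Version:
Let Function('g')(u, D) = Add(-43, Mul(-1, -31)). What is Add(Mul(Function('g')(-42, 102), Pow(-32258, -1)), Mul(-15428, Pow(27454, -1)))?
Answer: Rational(-17762392, 31628969) ≈ -0.56159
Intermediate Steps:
Function('g')(u, D) = -12 (Function('g')(u, D) = Add(-43, 31) = -12)
Add(Mul(Function('g')(-42, 102), Pow(-32258, -1)), Mul(-15428, Pow(27454, -1))) = Add(Mul(-12, Pow(-32258, -1)), Mul(-15428, Pow(27454, -1))) = Add(Mul(-12, Rational(-1, 32258)), Mul(-15428, Rational(1, 27454))) = Add(Rational(6, 16129), Rational(-1102, 1961)) = Rational(-17762392, 31628969)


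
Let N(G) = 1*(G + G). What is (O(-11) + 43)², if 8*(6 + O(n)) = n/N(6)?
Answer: 12538681/9216 ≈ 1360.5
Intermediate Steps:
N(G) = 2*G (N(G) = 1*(2*G) = 2*G)
O(n) = -6 + n/96 (O(n) = -6 + (n/((2*6)))/8 = -6 + (n/12)/8 = -6 + n/96)
(O(-11) + 43)² = ((-6 + (1/96)*(-11)) + 43)² = ((-6 - 11/96) + 43)² = (-587/96 + 43)² = (3541/96)² = 12538681/9216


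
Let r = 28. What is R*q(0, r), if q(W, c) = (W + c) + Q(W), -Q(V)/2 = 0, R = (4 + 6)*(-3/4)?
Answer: -210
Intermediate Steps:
R = -15/2 (R = 10*(-3*¼) = 10*(-¾) = -15/2 ≈ -7.5000)
Q(V) = 0 (Q(V) = -2*0 = 0)
q(W, c) = W + c (q(W, c) = (W + c) + 0 = W + c)
R*q(0, r) = -15*(0 + 28)/2 = -15/2*28 = -210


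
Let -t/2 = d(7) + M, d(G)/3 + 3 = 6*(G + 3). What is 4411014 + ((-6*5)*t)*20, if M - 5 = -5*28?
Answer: 4454214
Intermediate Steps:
d(G) = 45 + 18*G (d(G) = -9 + 3*(6*(G + 3)) = -9 + 3*(6*(3 + G)) = -9 + 3*(18 + 6*G) = -9 + (54 + 18*G) = 45 + 18*G)
M = -135 (M = 5 - 5*28 = 5 - 140 = -135)
t = -72 (t = -2*((45 + 18*7) - 135) = -2*((45 + 126) - 135) = -2*(171 - 135) = -2*36 = -72)
4411014 + ((-6*5)*t)*20 = 4411014 + (-6*5*(-72))*20 = 4411014 - 30*(-72)*20 = 4411014 + 2160*20 = 4411014 + 43200 = 4454214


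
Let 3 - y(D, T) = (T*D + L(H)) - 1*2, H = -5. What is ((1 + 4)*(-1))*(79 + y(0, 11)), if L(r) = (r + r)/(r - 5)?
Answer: -415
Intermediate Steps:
L(r) = 2*r/(-5 + r) (L(r) = (2*r)/(-5 + r) = 2*r/(-5 + r))
y(D, T) = 4 - D*T (y(D, T) = 3 - ((T*D + 2*(-5)/(-5 - 5)) - 1*2) = 3 - ((D*T + 2*(-5)/(-10)) - 2) = 3 - ((D*T + 2*(-5)*(-⅒)) - 2) = 3 - ((D*T + 1) - 2) = 3 - ((1 + D*T) - 2) = 3 - (-1 + D*T) = 3 + (1 - D*T) = 4 - D*T)
((1 + 4)*(-1))*(79 + y(0, 11)) = ((1 + 4)*(-1))*(79 + (4 - 1*0*11)) = (5*(-1))*(79 + (4 + 0)) = -5*(79 + 4) = -5*83 = -415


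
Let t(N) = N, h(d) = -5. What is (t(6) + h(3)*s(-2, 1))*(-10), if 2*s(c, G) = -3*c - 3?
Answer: 15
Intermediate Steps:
s(c, G) = -3/2 - 3*c/2 (s(c, G) = (-3*c - 3)/2 = (-3 - 3*c)/2 = -3/2 - 3*c/2)
(t(6) + h(3)*s(-2, 1))*(-10) = (6 - 5*(-3/2 - 3/2*(-2)))*(-10) = (6 - 5*(-3/2 + 3))*(-10) = (6 - 5*3/2)*(-10) = (6 - 15/2)*(-10) = -3/2*(-10) = 15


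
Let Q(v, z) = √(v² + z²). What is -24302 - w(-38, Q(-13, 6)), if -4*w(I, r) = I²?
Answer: -23941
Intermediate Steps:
w(I, r) = -I²/4
-24302 - w(-38, Q(-13, 6)) = -24302 - (-1)*(-38)²/4 = -24302 - (-1)*1444/4 = -24302 - 1*(-361) = -24302 + 361 = -23941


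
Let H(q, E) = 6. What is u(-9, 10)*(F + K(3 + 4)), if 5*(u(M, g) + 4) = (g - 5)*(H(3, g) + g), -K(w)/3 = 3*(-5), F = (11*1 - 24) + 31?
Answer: 756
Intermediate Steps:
F = 18 (F = (11 - 24) + 31 = -13 + 31 = 18)
K(w) = 45 (K(w) = -9*(-5) = -3*(-15) = 45)
u(M, g) = -4 + (-5 + g)*(6 + g)/5 (u(M, g) = -4 + ((g - 5)*(6 + g))/5 = -4 + ((-5 + g)*(6 + g))/5 = -4 + (-5 + g)*(6 + g)/5)
u(-9, 10)*(F + K(3 + 4)) = (-10 + (⅕)*10 + (⅕)*10²)*(18 + 45) = (-10 + 2 + (⅕)*100)*63 = (-10 + 2 + 20)*63 = 12*63 = 756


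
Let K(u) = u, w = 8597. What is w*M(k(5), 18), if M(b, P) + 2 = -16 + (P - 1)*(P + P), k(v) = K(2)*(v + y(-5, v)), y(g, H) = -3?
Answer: 5106618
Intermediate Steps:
k(v) = -6 + 2*v (k(v) = 2*(v - 3) = 2*(-3 + v) = -6 + 2*v)
M(b, P) = -18 + 2*P*(-1 + P) (M(b, P) = -2 + (-16 + (P - 1)*(P + P)) = -2 + (-16 + (-1 + P)*(2*P)) = -2 + (-16 + 2*P*(-1 + P)) = -18 + 2*P*(-1 + P))
w*M(k(5), 18) = 8597*(-18 - 2*18 + 2*18²) = 8597*(-18 - 36 + 2*324) = 8597*(-18 - 36 + 648) = 8597*594 = 5106618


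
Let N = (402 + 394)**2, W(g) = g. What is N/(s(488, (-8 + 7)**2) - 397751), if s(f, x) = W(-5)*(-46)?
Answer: -633616/397521 ≈ -1.5939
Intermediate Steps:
s(f, x) = 230 (s(f, x) = -5*(-46) = 230)
N = 633616 (N = 796**2 = 633616)
N/(s(488, (-8 + 7)**2) - 397751) = 633616/(230 - 397751) = 633616/(-397521) = 633616*(-1/397521) = -633616/397521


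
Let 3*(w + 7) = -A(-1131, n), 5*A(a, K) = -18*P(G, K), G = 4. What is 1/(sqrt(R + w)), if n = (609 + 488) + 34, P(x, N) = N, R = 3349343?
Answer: sqrt(83767330)/16753466 ≈ 0.00054630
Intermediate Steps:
n = 1131 (n = 1097 + 34 = 1131)
A(a, K) = -18*K/5 (A(a, K) = (-18*K)/5 = -18*K/5)
w = 6751/5 (w = -7 + (-(-18)*1131/5)/3 = -7 + (-1*(-20358/5))/3 = -7 + (1/3)*(20358/5) = -7 + 6786/5 = 6751/5 ≈ 1350.2)
1/(sqrt(R + w)) = 1/(sqrt(3349343 + 6751/5)) = 1/(sqrt(16753466/5)) = 1/(sqrt(83767330)/5) = sqrt(83767330)/16753466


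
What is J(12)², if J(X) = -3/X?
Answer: 1/16 ≈ 0.062500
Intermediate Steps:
J(12)² = (-3/12)² = (-3*1/12)² = (-¼)² = 1/16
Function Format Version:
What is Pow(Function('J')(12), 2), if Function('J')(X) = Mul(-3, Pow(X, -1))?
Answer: Rational(1, 16) ≈ 0.062500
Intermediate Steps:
Pow(Function('J')(12), 2) = Pow(Mul(-3, Pow(12, -1)), 2) = Pow(Mul(-3, Rational(1, 12)), 2) = Pow(Rational(-1, 4), 2) = Rational(1, 16)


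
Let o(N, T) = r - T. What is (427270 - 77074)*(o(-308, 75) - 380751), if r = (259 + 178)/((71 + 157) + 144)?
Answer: -4134263245805/31 ≈ -1.3336e+11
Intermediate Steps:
r = 437/372 (r = 437/(228 + 144) = 437/372 ≈ 1.1747)
o(N, T) = 437/372 - T
(427270 - 77074)*(o(-308, 75) - 380751) = (427270 - 77074)*((437/372 - 1*75) - 380751) = 350196*((437/372 - 75) - 380751) = 350196*(-27463/372 - 380751) = 350196*(-141666835/372) = -4134263245805/31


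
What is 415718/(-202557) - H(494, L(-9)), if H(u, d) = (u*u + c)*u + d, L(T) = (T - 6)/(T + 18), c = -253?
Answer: -8131232308279/67519 ≈ -1.2043e+8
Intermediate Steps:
L(T) = (-6 + T)/(18 + T)
H(u, d) = d + u*(-253 + u²) (H(u, d) = (u*u - 253)*u + d = (u² - 253)*u + d = (-253 + u²)*u + d = u*(-253 + u²) + d = d + u*(-253 + u²))
415718/(-202557) - H(494, L(-9)) = 415718/(-202557) - ((-6 - 9)/(18 - 9) + 494³ - 253*494) = 415718*(-1/202557) - (-15/9 + 120553784 - 124982) = -415718/202557 - ((⅑)*(-15) + 120553784 - 124982) = -415718/202557 - (-5/3 + 120553784 - 124982) = -415718/202557 - 1*361286401/3 = -415718/202557 - 361286401/3 = -8131232308279/67519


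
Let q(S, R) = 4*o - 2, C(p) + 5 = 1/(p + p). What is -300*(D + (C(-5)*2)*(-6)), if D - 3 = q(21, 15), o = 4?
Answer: -23460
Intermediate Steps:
C(p) = -5 + 1/(2*p) (C(p) = -5 + 1/(p + p) = -5 + 1/(2*p))
q(S, R) = 14 (q(S, R) = 4*4 - 2 = 16 - 2 = 14)
D = 17 (D = 3 + 14 = 17)
-300*(D + (C(-5)*2)*(-6)) = -300*(17 + ((-5 + (½)/(-5))*2)*(-6)) = -300*(17 + ((-5 + (½)*(-⅕))*2)*(-6)) = -300*(17 + ((-5 - ⅒)*2)*(-6)) = -300*(17 - 51/10*2*(-6)) = -300*(17 - 51/5*(-6)) = -300*(17 + 306/5) = -300*391/5 = -23460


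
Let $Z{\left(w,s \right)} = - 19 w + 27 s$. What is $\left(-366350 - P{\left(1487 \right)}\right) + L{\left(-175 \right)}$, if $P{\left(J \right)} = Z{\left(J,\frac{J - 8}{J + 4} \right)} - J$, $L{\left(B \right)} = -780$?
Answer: $- \frac{167696141}{497} \approx -3.3742 \cdot 10^{5}$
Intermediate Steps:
$P{\left(J \right)} = - 20 J + \frac{27 \left(-8 + J\right)}{4 + J}$ ($P{\left(J \right)} = \left(- 19 J + 27 \frac{J - 8}{J + 4}\right) - J = \left(- 19 J + 27 \frac{-8 + J}{4 + J}\right) - J = \left(- 19 J + \frac{27 \left(-8 + J\right)}{4 + J}\right) - J = - 20 J + \frac{27 \left(-8 + J\right)}{4 + J}$)
$\left(-366350 - P{\left(1487 \right)}\right) + L{\left(-175 \right)} = \left(-366350 - \frac{-216 + 27 \cdot 1487 - 29740 \left(4 + 1487\right)}{4 + 1487}\right) - 780 = \left(-366350 - \frac{-216 + 40149 - 29740 \cdot 1491}{1491}\right) - 780 = \left(-366350 - \frac{-216 + 40149 - 44342340}{1491}\right) - 780 = \left(-366350 - \frac{1}{1491} \left(-44302407\right)\right) - 780 = \left(-366350 - - \frac{14767469}{497}\right) - 780 = \left(-366350 + \frac{14767469}{497}\right) - 780 = - \frac{167308481}{497} - 780 = - \frac{167696141}{497}$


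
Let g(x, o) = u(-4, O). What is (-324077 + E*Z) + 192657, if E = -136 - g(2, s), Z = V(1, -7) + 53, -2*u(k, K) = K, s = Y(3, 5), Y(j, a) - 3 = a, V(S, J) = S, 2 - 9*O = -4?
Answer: -138746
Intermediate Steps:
O = ⅔ (O = 2/9 - ⅑*(-4) = 2/9 + 4/9 = ⅔ ≈ 0.66667)
Y(j, a) = 3 + a
s = 8 (s = 3 + 5 = 8)
u(k, K) = -K/2
Z = 54 (Z = 1 + 53 = 54)
g(x, o) = -⅓ (g(x, o) = -½*⅔ = -⅓)
E = -407/3 (E = -136 - 1*(-⅓) = -136 + ⅓ = -407/3 ≈ -135.67)
(-324077 + E*Z) + 192657 = (-324077 - 407/3*54) + 192657 = (-324077 - 7326) + 192657 = -331403 + 192657 = -138746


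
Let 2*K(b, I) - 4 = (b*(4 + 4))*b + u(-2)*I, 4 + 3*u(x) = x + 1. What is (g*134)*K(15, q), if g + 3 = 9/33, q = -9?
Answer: -3656190/11 ≈ -3.3238e+5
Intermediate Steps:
u(x) = -1 + x/3 (u(x) = -4/3 + (x + 1)/3 = -4/3 + (1 + x)/3 = -4/3 + (⅓ + x/3) = -1 + x/3)
K(b, I) = 2 + 4*b² - 5*I/6 (K(b, I) = 2 + ((b*(4 + 4))*b + (-1 + (⅓)*(-2))*I)/2 = 2 + ((b*8)*b + (-1 - ⅔)*I)/2 = 2 + ((8*b)*b - 5*I/3)/2 = 2 + (8*b² - 5*I/3)/2 = 2 + (4*b² - 5*I/6) = 2 + 4*b² - 5*I/6)
g = -30/11 (g = -3 + 9/33 = -3 + 9*(1/33) = -3 + 3/11 = -30/11 ≈ -2.7273)
(g*134)*K(15, q) = (-30/11*134)*(2 + 4*15² - ⅚*(-9)) = -4020*(2 + 4*225 + 15/2)/11 = -4020*(2 + 900 + 15/2)/11 = -4020/11*1819/2 = -3656190/11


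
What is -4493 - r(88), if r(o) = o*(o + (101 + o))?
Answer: -28869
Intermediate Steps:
r(o) = o*(101 + 2*o)
-4493 - r(88) = -4493 - 88*(101 + 2*88) = -4493 - 88*(101 + 176) = -4493 - 88*277 = -4493 - 1*24376 = -4493 - 24376 = -28869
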